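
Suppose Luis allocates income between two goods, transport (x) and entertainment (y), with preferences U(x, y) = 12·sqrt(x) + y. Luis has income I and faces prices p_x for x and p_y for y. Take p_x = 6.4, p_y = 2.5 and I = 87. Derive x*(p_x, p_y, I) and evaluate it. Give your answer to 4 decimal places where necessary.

Set MRS = p_x/p_y: 6·x^(−1/2) = p_x/p_y.
Thus x* = (6·p_y/p_x)² — independent of I — with the rest of income spent on y.
Plugging in: x* = (6·2.5/6.4)² = 5.4932.

x* = 5.4932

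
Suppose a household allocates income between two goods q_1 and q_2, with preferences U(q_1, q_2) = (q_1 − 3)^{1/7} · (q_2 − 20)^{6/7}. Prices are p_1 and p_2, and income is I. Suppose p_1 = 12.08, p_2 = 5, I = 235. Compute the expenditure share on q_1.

Let q_1' = q_1−3, q_2' = q_2−20. MRS = (1/6)·q_2'/q_1' = p_1/p_2.
After buying the subsistence bundle (3, 20), a share 1/7 of the remaining income goes to q_1: q_1* = 3 + 1/7·(I − 3p_1 − 20p_2)/p_1.
Discretionary income = 235 − 3·12.08 − 20·5 = 98.76; q_1* = 3 + 1/7·98.76/12.08 = 4.1679; q_2* = 20 + 6/7·98.76/5 = 36.9303.
Expenditure on q_1: 12.08·4.1679 = 50.3486; share = 0.2142.

share on q_1 = 0.2142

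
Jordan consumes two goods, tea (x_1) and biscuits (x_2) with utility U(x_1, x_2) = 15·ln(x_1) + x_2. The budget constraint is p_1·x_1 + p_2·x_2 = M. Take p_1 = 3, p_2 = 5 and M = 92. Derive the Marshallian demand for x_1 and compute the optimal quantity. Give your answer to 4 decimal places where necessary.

So x_1*(p_1,p_2) = 15·p_2/p_1, independent of income; and x_2* = (M − 15·p_2)/p_2.
At the given prices: x_1* = 15·5/3 = 25.

x_1* = 25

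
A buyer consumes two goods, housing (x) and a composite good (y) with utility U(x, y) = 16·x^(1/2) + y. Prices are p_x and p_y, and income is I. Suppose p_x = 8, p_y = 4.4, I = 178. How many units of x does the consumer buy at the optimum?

x* = 19.36

Solve: √x = 8·p_y/p_x, so x*(p_x,p_y) = (8·p_y/p_x)², and y* = (I − p_x·x*)/p_y.
Plugging in: x* = (8·4.4/8)² = 19.36.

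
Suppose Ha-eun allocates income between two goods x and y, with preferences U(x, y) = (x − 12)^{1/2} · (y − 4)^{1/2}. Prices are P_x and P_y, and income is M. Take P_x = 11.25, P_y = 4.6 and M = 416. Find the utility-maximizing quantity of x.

This is Cobb-Douglas in (x−12, y−4): tangency gives 0.5·P_y·(y−4) = 0.5·P_x·(x−12).
Substituting into the budget: x* = 12 + 0.5·(M − 12·P_x − 4·P_y)/P_x, and y* = 4 + 0.5·(…)/P_y.
Discretionary income = 416 − 12·11.25 − 4·4.6 = 262.6; x* = 12 + 0.5·262.6/11.25 = 23.6711.

x* = 23.6711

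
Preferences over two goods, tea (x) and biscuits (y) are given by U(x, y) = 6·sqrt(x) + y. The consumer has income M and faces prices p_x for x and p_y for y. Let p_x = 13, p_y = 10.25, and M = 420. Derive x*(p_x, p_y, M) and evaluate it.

Utility is quasi-linear in y; the FOC for x is 3/√x = p_x/p_y.
Thus x* = (3·p_y/p_x)² — independent of M — with the rest of income spent on y.
Plugging in: x* = (3·10.25/13)² = 5.595.

x* = 5.595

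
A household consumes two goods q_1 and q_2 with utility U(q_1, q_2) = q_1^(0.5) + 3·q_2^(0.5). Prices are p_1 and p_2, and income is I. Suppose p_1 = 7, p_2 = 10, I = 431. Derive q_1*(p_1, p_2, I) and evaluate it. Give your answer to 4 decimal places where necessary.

MU_q_1 ∝ q_1^(-0.5), MU_q_2 ∝ 3·q_2^(-0.5), so MRS = (1/3)·(q_2/q_1)^(0.5) = p_1/p_2.
Solve for the ratio: q_2/q_1 = [3·p_1/p_2]^(2).
Substitute q_2 = (q_2/q_1)·q_1 into the budget: q_1* = I/(p_1 + p_2·(q_2/q_1)).
Numerically q_2/q_1 = 4.41, so q_1* = 431/(7 + 10·4.41) = 8.4344.

q_1* = 8.4344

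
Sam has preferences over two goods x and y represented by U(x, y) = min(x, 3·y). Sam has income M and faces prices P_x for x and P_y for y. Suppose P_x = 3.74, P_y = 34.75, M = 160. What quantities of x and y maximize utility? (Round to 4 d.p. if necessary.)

With perfect complements, no substitution: consume in ratio x:y = 3:1.
Budget: P_x·x + P_y·(1/3)·x = M, so (3·P_x + P_y)·x = 3·M.
Demand: x*(P_x,P_y,M) = 3·M/(3·P_x + P_y), y* = M/(3·P_x + P_y).
Here 3·3.74 + 34.75 = 45.97, giving x* = 10.4416 and y* = 3.4805.

x* = 10.4416, y* = 3.4805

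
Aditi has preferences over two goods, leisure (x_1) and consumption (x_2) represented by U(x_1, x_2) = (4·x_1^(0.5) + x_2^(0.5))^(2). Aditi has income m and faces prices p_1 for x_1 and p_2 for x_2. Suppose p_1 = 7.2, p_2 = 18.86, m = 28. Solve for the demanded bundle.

MU_x_1 ∝ 4·x_1^(-0.5), MU_x_2 ∝ x_2^(-0.5), so MRS = 4·(x_2/x_1)^(0.5) = p_1/p_2.
Solve for the ratio: x_2/x_1 = [(1/4)·p_1/p_2]^(2).
With the ratio pinned down, the budget gives x_1* = m/(p_1 + p_2·(x_2/x_1)) and x_2* = (x_2/x_1)·x_1*.
Numerically x_2/x_1 = 0.009109, so x_1* = 28/(7.2 + 18.86·0.009109) = 3.7983 and x_2* = 0.009109·3.7983 = 0.0346.

x_1* = 3.7983, x_2* = 0.0346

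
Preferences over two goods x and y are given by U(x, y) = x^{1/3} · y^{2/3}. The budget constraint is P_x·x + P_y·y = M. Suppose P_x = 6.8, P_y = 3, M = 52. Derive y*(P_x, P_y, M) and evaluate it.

y* = 11.5556

Tangency: MRS = (1/2)·y/x = P_x/P_y.
So 1/3·P_y·y = 2/3·P_x·x; combined with the budget, a share 1/3 of income goes to x.
Demand: x*(P_x,P_y,M) = 1/3·M/P_x and y* = 2/3·M/P_y.
At P_x=6.8, P_y=3, M=52: y* = 2/3·52/3 = 11.5556.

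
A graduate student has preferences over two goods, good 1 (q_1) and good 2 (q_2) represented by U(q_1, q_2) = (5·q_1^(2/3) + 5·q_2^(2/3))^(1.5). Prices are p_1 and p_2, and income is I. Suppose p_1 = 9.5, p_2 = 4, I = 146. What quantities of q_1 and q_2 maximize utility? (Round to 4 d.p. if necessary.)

q_1* = 2.3143, q_2* = 31.0035

With the ratio pinned down, the budget gives q_1* = I/(p_1 + p_2·(q_2/q_1)) and q_2* = (q_2/q_1)·q_1*.
Numerically q_2/q_1 = 13.396484, so q_1* = 146/(9.5 + 4·13.396484) = 2.3143 and q_2* = 13.396484·2.3143 = 31.0035.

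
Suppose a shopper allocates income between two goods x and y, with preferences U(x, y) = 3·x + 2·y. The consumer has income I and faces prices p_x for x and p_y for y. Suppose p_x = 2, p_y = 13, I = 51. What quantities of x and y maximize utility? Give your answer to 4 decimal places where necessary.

x* = 25.5, y* = 0

Linear utility — the consumer picks whichever good has higher MU/price: 3/2 = 1.5 vs 2/13 = 0.1538.
x gives more utility per dollar, so spend all income on x: x* = I/p_x, y* = 0.
Numerically: x* = 25.5, y* = 0.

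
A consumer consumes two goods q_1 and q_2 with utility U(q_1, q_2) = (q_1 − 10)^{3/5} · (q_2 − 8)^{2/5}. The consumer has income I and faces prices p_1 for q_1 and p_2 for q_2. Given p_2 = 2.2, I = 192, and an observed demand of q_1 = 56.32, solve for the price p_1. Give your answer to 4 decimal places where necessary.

This is Cobb-Douglas in (q_1−10, q_2−8): tangency gives 0.6·p_2·(q_2−8) = 0.4·p_1·(q_1−10).
After buying the subsistence bundle (10, 8), a share 0.6 of the remaining income goes to q_1: q_1* = 10 + 0.6·(I − 10p_1 − 8p_2)/p_1.
Set q_1* = 56.32 in the demand function and solve for p_1: p_1 = 2.

p_1 = 2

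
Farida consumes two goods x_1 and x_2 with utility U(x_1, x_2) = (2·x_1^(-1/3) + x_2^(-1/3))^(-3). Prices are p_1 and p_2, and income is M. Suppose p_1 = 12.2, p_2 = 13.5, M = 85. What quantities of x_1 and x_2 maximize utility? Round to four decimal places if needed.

MU_x_1 ∝ 2·x_1^(-4/3), MU_x_2 ∝ x_2^(-4/3), so MRS = 2·(x_2/x_1)^(4/3) = p_1/p_2.
Hence x_2/x_1 = ((1/2)·p_1/p_2)^(1/(4/3)), i.e. raised to the 0.75 power.
With the ratio pinned down, the budget gives x_1* = M/(p_1 + p_2·(x_2/x_1)) and x_2* = (x_2/x_1)·x_1*.
Numerically x_2/x_1 = 0.551121, so x_1* = 85/(12.2 + 13.5·0.551121) = 4.3279 and x_2* = 0.551121·4.3279 = 2.3852.

x_1* = 4.3279, x_2* = 2.3852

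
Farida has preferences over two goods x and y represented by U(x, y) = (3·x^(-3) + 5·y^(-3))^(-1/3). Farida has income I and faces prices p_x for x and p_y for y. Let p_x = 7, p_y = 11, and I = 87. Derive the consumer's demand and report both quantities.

MRS = MU_x/MU_y = (3/5)·(y/x)^(4). Set equal to p_x/p_y.
Hence y/x = ((5/3)·p_x/p_y)^(1/(4)), i.e. raised to the 0.25 power.
With the ratio pinned down, the budget gives x* = I/(p_x + p_y·(y/x)) and y* = (y/x)·x*.
Numerically y/x = 1.014819, so x* = 87/(7 + 11·1.014819) = 4.79 and y* = 1.014819·4.79 = 4.8609.

x* = 4.79, y* = 4.8609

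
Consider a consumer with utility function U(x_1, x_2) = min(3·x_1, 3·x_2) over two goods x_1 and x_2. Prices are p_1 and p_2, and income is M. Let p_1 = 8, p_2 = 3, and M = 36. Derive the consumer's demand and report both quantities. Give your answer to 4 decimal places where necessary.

x_1* = 3.2727, x_2* = 3.2727

With perfect complements, no substitution: consume in ratio x_1:x_2 = 3:3.
Budget: p_1·x_1 + p_2·x_1 = M, so (3·p_1 + 3·p_2)·x_1 = 3·M.
Demand: x_1*(p_1,p_2,M) = 3·M/(3·p_1 + 3·p_2), x_2* = 3·M/(3·p_1 + 3·p_2).
Here 3·8 + 3·3 = 33, giving x_1* = 3.2727 and x_2* = 3.2727.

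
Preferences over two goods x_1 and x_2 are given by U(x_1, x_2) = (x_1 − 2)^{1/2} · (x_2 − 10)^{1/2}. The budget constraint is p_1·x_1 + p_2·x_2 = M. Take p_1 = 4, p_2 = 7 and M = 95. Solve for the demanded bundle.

x_1* = 4.125, x_2* = 11.2143

MRS = (x_2−10)/(x_1−2). Tangency with p_1/p_2 gives x_2−10 = (p_1/p_2)·(x_1−2).
Substituting into the budget: x_1* = 2 + 0.5·(M − 2·p_1 − 10·p_2)/p_1, and x_2* = 10 + 0.5·(…)/p_2.
Discretionary income = 95 − 2·4 − 10·7 = 17; x_1* = 2 + 0.5·17/4 = 4.125; x_2* = 10 + 0.5·17/7 = 11.2143.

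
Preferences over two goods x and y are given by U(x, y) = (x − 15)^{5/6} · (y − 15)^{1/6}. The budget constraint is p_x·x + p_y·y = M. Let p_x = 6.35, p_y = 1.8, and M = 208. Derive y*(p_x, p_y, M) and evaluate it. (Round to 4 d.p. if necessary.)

This is Cobb-Douglas in (x−15, y−15): tangency gives 5/6·p_y·(y−15) = 1/6·p_x·(x−15).
After buying the subsistence bundle (15, 15), a share 5/6 of the remaining income goes to x: x* = 15 + 5/6·(M − 15p_x − 15p_y)/p_x.
Discretionary income = 208 − 15·6.35 − 15·1.8 = 85.75; y* = 15 + 1/6·85.75/1.8 = 22.9398.

y* = 22.9398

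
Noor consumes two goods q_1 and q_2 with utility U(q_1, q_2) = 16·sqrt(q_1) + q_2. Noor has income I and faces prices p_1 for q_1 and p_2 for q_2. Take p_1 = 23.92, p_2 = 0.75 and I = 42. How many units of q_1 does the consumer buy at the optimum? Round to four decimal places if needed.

Thus q_1* = (8·p_2/p_1)² — independent of I — with the rest of income spent on q_2.
Plugging in: q_1* = (8·0.75/23.92)² = 0.0629.

q_1* = 0.0629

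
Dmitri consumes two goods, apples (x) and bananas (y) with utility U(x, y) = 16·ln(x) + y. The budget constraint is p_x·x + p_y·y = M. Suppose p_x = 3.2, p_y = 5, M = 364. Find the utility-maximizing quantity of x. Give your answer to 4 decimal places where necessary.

Set MRS = p_x/p_y: (16/x)/1 = p_x/p_y.
So x*(p_x,p_y) = 16·p_y/p_x, independent of income; and y* = (M − 16·p_y)/p_y.
At the given prices: x* = 16·5/3.2 = 25.

x* = 25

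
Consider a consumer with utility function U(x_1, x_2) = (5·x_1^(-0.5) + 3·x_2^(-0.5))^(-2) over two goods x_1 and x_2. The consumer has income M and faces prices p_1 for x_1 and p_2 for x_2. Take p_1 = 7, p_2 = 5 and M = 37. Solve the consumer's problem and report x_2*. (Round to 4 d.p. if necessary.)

x_2* = 2.8765

MU_x_1 ∝ 5·x_1^(-1.5), MU_x_2 ∝ 3·x_2^(-1.5), so MRS = (5/3)·(x_2/x_1)^(1.5) = p_1/p_2.
Hence x_2/x_1 = ((3/5)·p_1/p_2)^(1/(1.5)), i.e. raised to the 2/3 power.
With the ratio pinned down, the budget gives x_1* = M/(p_1 + p_2·(x_2/x_1)) and x_2* = (x_2/x_1)·x_1*.
Numerically x_2/x_1 = 0.890265, so x_1* = 37/(7 + 5·0.890265) = 3.2311 and x_2* = 0.890265·3.2311 = 2.8765.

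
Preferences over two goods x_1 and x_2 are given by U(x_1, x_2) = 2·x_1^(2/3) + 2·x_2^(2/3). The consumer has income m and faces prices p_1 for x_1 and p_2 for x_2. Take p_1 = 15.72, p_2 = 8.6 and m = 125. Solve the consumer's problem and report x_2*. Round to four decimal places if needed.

x_2* = 11.1868

MU_x_1 ∝ 2·x_1^(-1/3), MU_x_2 ∝ 2·x_2^(-1/3), so MRS = (x_2/x_1)^(1/3) = p_1/p_2.
Hence x_2/x_1 = (p_1/p_2)^(1/(1/3)), i.e. raised to the 3 power.
With the ratio pinned down, the budget gives x_1* = m/(p_1 + p_2·(x_2/x_1)) and x_2* = (x_2/x_1)·x_1*.
Numerically x_2/x_1 = 6.107483, so x_1* = 125/(15.72 + 8.6·6.107483) = 1.8317 and x_2* = 6.107483·1.8317 = 11.1868.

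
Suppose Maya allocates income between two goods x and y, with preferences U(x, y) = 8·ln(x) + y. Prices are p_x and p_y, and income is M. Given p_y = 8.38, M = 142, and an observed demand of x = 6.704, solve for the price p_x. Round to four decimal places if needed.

MU_x = 8/x, MU_y = 1. Tangency: 8/x = p_x/p_y.
So x*(p_x,p_y) = 8·p_y/p_x, independent of income; and y* = (M − 8·p_y)/p_y.
Set x* = 6.704 in the demand function and solve for p_x: p_x = 10.

p_x = 10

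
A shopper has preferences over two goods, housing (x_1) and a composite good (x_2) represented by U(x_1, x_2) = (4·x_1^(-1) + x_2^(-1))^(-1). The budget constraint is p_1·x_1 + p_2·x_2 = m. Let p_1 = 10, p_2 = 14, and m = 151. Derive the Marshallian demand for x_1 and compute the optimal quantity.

MRS = MU_x_1/MU_x_2 = 4·(x_2/x_1)^(2). Set equal to p_1/p_2.
Hence x_2/x_1 = ((1/4)·p_1/p_2)^(1/(2)), i.e. raised to the 0.5 power.
Substitute x_2 = (x_2/x_1)·x_1 into the budget: x_1* = m/(p_1 + p_2·(x_2/x_1)).
Numerically x_2/x_1 = 0.422577, so x_1* = 151/(10 + 14·0.422577) = 9.4873.

x_1* = 9.4873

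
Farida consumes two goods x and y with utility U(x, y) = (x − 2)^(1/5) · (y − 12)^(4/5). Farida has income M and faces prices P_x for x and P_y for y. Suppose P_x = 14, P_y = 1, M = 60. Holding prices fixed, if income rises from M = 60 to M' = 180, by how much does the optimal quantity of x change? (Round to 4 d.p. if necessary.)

Let x' = x−2, y' = y−12. MRS = (1/4)·y'/x' = P_x/P_y.
After buying the subsistence bundle (2, 12), a share 0.2 of the remaining income goes to x: x* = 2 + 0.2·(M − 2P_x − 12P_y)/P_x.
Discretionary income = 60 − 2·14 − 12·1 = 20; x* = 2 + 0.2·20/14 = 2.2857.
At M' = 180: x* = 4. Change: 4 − 2.2857 = 1.7143.

Δx* = 1.7143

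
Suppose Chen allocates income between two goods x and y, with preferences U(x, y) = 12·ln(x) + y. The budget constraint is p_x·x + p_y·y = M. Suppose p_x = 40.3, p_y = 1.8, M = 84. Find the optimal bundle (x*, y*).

MU_x = 12/x, MU_y = 1. Tangency: 12/x = p_x/p_y.
So x*(p_x,p_y) = 12·p_y/p_x, independent of income; and y* = (M − 12·p_y)/p_y.
At the given prices: x* = 12·1.8/40.3 = 0.536, and y* = 34.6667.

x* = 0.536, y* = 34.6667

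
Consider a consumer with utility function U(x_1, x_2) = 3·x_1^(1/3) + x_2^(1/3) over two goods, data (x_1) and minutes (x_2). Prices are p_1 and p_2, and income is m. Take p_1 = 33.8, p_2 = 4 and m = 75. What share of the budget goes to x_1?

share on x_1 = 0.6413

MRS = MU_x_1/MU_x_2 = 3·(x_2/x_1)^(2/3). Set equal to p_1/p_2.
Hence x_2/x_1 = ((1/3)·p_1/p_2)^(1/(2/3)), i.e. raised to the 1.5 power.
Substitute x_2 = (x_2/x_1)·x_1 into the budget: x_1* = m/(p_1 + p_2·(x_2/x_1)).
Numerically x_2/x_1 = 4.727191, so x_1* = 75/(33.8 + 4·4.727191) = 1.4229 and x_2* = 4.727191·1.4229 = 6.7264.
Expenditure on x_1: 33.8·1.4229 = 48.0945; share = 0.6413.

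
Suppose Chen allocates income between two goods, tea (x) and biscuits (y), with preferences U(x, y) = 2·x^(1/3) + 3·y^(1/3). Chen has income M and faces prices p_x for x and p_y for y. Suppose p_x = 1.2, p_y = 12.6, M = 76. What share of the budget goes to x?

Substitute y = (y/x)·x into the budget: x* = M/(p_x + p_y·(y/x)).
Numerically y/x = 0.053995, so x* = 76/(1.2 + 12.6·0.053995) = 40.4183 and y* = 0.053995·40.4183 = 2.1824.
Expenditure on x: 1.2·40.4183 = 48.502; share = 0.6382.

share on x = 0.6382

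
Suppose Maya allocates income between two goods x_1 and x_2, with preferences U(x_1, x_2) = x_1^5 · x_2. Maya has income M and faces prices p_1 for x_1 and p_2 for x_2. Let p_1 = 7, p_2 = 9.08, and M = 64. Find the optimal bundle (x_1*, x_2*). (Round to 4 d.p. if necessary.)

x_1* = 7.619, x_2* = 1.1747

MU_x_1/MU_x_2 = (5·x_2)/(x_1); tangency sets this equal to p_1/p_2.
So 5·p_2·x_2 = p_1·x_1; combined with the budget, a share 5/6 of income goes to x_1.
Demand: x_1*(p_1,p_2,M) = 5/6·M/p_1 and x_2* = 1/6·M/p_2.
At p_1=7, p_2=9.08, M=64: x_1* = 5/6·64/7 = 7.619, x_2* = 1.1747.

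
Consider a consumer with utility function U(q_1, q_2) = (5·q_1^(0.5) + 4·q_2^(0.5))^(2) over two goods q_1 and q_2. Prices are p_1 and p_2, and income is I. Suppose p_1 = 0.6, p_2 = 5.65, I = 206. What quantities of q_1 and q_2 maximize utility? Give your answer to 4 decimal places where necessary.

MRS = MU_q_1/MU_q_2 = (5/4)·(q_2/q_1)^(0.5). Set equal to p_1/p_2.
Solve for the ratio: q_2/q_1 = [(4/5)·p_1/p_2]^(2).
With the ratio pinned down, the budget gives q_1* = I/(p_1 + p_2·(q_2/q_1)) and q_2* = (q_2/q_1)·q_1*.
Numerically q_2/q_1 = 0.007217, so q_1* = 206/(0.6 + 5.65·0.007217) = 321.4838 and q_2* = 0.007217·321.4838 = 2.3203.

q_1* = 321.4838, q_2* = 2.3203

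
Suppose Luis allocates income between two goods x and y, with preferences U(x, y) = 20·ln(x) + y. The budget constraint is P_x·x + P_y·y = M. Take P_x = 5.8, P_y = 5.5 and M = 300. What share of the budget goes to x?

share on x = 0.3667

Set MRS = P_x/P_y: (20/x)/1 = P_x/P_y.
So x*(P_x,P_y) = 20·P_y/P_x, independent of income; and y* = (M − 20·P_y)/P_y.
At the given prices: x* = 20·5.5/5.8 = 18.9655, and y* = 34.5455.
Expenditure on x: 5.8·18.9655 = 110; share = 0.3667.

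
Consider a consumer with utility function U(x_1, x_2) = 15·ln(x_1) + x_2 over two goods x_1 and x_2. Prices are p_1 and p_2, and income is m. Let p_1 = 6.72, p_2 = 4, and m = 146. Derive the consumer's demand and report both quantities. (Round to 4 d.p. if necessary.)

x_1* = 8.9286, x_2* = 21.5

Set MRS = p_1/p_2: (15/x_1)/1 = p_1/p_2.
So x_1*(p_1,p_2) = 15·p_2/p_1, independent of income; and x_2* = (m − 15·p_2)/p_2.
At the given prices: x_1* = 15·4/6.72 = 8.9286, and x_2* = 21.5.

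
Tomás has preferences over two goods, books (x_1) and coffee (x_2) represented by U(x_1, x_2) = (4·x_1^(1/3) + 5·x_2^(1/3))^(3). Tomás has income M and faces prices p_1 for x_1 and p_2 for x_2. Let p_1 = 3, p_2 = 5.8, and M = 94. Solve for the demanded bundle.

MRS = MU_x_1/MU_x_2 = (4/5)·(x_2/x_1)^(2/3). Set equal to p_1/p_2.
Solve for the ratio: x_2/x_1 = [(5/4)·p_1/p_2]^(1.5).
With the ratio pinned down, the budget gives x_1* = M/(p_1 + p_2·(x_2/x_1)) and x_2* = (x_2/x_1)·x_1*.
Numerically x_2/x_1 = 0.519882, so x_1* = 94/(3 + 5.8·0.519882) = 15.6268 and x_2* = 0.519882·15.6268 = 8.1241.

x_1* = 15.6268, x_2* = 8.1241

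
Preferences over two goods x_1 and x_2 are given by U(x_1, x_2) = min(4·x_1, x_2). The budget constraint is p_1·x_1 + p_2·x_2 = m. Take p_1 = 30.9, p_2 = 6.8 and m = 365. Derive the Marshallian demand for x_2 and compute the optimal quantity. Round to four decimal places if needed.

x_2* = 25.1291

Leontief preferences: the optimum is at the kink where x_1/1 = x_2/4, i.e. x_2 = 4·x_1.
Budget: p_1·x_1 + p_2·4·x_1 = m, so (p_1 + 4·p_2)·x_1 = m.
Demand: x_1*(p_1,p_2,m) = m/(p_1 + 4·p_2), x_2* = 4·m/(p_1 + 4·p_2).
Here 30.9 + 4·6.8 = 58.1, giving x_2* = 25.1291.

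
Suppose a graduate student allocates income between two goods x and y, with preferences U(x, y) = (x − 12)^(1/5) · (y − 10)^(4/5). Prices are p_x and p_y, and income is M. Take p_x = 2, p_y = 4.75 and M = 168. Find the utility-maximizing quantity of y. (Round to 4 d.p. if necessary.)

Discretionary income = 168 − 12·2 − 10·4.75 = 96.5; y* = 10 + 0.8·96.5/4.75 = 26.2526.

y* = 26.2526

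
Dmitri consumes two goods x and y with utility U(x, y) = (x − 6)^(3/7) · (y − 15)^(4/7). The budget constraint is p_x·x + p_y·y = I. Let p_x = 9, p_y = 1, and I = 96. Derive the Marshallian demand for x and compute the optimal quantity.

x* = 7.2857

Substituting into the budget: x* = 6 + 3/7·(I − 6·p_x − 15·p_y)/p_x, and y* = 15 + 4/7·(…)/p_y.
Discretionary income = 96 − 6·9 − 15·1 = 27; x* = 6 + 3/7·27/9 = 7.2857.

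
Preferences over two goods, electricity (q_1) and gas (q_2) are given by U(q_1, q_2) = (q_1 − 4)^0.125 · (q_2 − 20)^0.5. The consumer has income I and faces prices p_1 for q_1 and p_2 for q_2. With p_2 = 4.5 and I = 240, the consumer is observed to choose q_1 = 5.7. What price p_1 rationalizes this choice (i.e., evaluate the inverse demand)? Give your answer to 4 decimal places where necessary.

p_1 = 12

MRS = (1/4)·(q_2−20)/(q_1−4). Tangency with p_1/p_2 gives q_2−20 = 4·(p_1/p_2)·(q_1−4).
After buying the subsistence bundle (4, 20), a share 0.2 of the remaining income goes to q_1: q_1* = 4 + 0.2·(I − 4p_1 − 20p_2)/p_1.
Set q_1* = 5.7 in the demand function and solve for p_1: p_1 = 12.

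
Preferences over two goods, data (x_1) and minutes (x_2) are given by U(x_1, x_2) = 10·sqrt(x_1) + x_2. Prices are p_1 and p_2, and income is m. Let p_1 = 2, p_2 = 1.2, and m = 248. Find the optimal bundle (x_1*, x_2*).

Set MRS = p_1/p_2: 5·x_1^(−1/2) = p_1/p_2.
Solve: √x_1 = 5·p_2/p_1, so x_1*(p_1,p_2) = (5·p_2/p_1)², and x_2* = (m − p_1·x_1*)/p_2.
Plugging in: x_1* = (5·1.2/2)² = 9, x_2* = 191.6667.

x_1* = 9, x_2* = 191.6667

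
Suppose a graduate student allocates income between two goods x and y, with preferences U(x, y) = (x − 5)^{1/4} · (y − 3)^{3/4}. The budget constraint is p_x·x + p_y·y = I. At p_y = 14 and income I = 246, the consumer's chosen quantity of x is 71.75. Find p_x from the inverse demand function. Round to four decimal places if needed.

p_x = 0.75

This is Cobb-Douglas in (x−5, y−3): tangency gives 0.25·p_y·(y−3) = 0.75·p_x·(x−5).
After buying the subsistence bundle (5, 3), a share 0.25 of the remaining income goes to x: x* = 5 + 0.25·(I − 5p_x − 3p_y)/p_x.
Set x* = 71.75 in the demand function and solve for p_x: p_x = 0.75.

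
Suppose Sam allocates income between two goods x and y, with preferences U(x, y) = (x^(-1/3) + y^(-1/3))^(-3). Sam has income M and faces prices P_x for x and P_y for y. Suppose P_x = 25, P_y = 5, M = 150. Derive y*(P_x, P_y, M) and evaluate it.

y* = 12.0224

Substitute y = (y/x)·x into the budget: x* = M/(P_x + P_y·(y/x)).
Numerically y/x = 3.343702, so x* = 150/(25 + 5·3.343702) = 3.5955 and y* = 3.343702·3.5955 = 12.0224.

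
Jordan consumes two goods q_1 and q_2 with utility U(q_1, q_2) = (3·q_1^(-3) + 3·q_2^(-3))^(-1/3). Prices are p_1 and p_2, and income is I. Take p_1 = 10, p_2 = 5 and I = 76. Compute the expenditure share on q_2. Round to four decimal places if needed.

MU_q_1 ∝ 3·q_1^(-4), MU_q_2 ∝ 3·q_2^(-4), so MRS = (q_2/q_1)^(4) = p_1/p_2.
Hence q_2/q_1 = (p_1/p_2)^(1/(4)), i.e. raised to the 0.25 power.
With the ratio pinned down, the budget gives q_1* = I/(p_1 + p_2·(q_2/q_1)) and q_2* = (q_2/q_1)·q_1*.
Numerically q_2/q_1 = 1.189207, so q_1* = 76/(10 + 5·1.189207) = 4.7661 and q_2* = 1.189207·4.7661 = 5.6679.
Expenditure on q_2: 5·5.6679 = 28.3393; share = 0.3729.

share on q_2 = 0.3729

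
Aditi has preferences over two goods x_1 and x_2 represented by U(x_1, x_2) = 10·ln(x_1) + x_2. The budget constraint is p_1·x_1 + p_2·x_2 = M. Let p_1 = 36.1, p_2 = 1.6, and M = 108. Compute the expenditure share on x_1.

share on x_1 = 0.1481

Set MRS = p_1/p_2: (10/x_1)/1 = p_1/p_2.
So x_1*(p_1,p_2) = 10·p_2/p_1, independent of income; and x_2* = (M − 10·p_2)/p_2.
At the given prices: x_1* = 10·1.6/36.1 = 0.4432, and x_2* = 57.5.
Expenditure on x_1: 36.1·0.4432 = 16; share = 0.1481.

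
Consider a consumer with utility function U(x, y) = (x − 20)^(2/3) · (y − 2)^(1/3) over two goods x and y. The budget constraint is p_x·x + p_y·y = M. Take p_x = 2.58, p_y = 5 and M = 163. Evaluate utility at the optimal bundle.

This is Cobb-Douglas in (x−20, y−2): tangency gives 2/3·p_y·(y−2) = 1/3·p_x·(x−20).
After buying the subsistence bundle (20, 2), a share 2/3 of the remaining income goes to x: x* = 20 + 2/3·(M − 20p_x − 2p_y)/p_x.
Discretionary income = 163 − 20·2.58 − 2·5 = 101.4; x* = 20 + 2/3·101.4/2.58 = 46.2016; y* = 2 + 1/3·101.4/5 = 8.76.
Utility at the optimum: U(46.2016, 8.76) = 16.6802.

V = 16.6802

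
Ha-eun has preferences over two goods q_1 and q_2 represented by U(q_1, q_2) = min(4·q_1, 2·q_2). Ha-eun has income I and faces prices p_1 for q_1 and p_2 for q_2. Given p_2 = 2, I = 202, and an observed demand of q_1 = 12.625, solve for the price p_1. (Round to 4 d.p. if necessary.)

With perfect complements, no substitution: consume in ratio q_1:q_2 = 2:4.
Budget: p_1·q_1 + p_2·2·q_1 = I, so (2·p_1 + 4·p_2)·q_1 = 2·I.
Demand: q_1*(p_1,p_2,I) = 2·I/(2·p_1 + 4·p_2), q_2* = 4·I/(2·p_1 + 4·p_2).
Set q_1* = 12.625 in the demand function and solve for p_1: p_1 = 12.

p_1 = 12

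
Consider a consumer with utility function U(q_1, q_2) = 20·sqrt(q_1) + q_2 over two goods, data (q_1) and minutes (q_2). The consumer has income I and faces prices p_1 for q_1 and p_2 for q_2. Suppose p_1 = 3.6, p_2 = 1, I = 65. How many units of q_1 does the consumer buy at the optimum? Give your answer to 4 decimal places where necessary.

Set MRS = p_1/p_2: 10·q_1^(−1/2) = p_1/p_2.
Solve: √q_1 = 10·p_2/p_1, so q_1*(p_1,p_2) = (10·p_2/p_1)², and q_2* = (I − p_1·q_1*)/p_2.
Plugging in: q_1* = (10·1/3.6)² = 7.716.

q_1* = 7.716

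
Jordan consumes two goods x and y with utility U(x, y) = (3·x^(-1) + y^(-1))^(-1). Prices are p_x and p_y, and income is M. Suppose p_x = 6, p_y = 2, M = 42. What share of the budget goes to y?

MU_x ∝ 3·x^(-2), MU_y ∝ y^(-2), so MRS = 3·(y/x)^(2) = p_x/p_y.
Solve for the ratio: y/x = [(1/3)·p_x/p_y]^(0.5).
With the ratio pinned down, the budget gives x* = M/(p_x + p_y·(y/x)) and y* = (y/x)·x*.
Numerically y/x = 1, so x* = 42/(6 + 2·1) = 5.25 and y* = 1·5.25 = 5.25.
Expenditure on y: 2·5.25 = 10.5; share = 0.25.

share on y = 0.25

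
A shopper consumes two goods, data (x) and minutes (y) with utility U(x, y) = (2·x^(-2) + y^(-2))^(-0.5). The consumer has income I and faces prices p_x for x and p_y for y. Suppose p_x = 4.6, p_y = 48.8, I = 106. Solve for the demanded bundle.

MU_x ∝ 2·x^(-3), MU_y ∝ y^(-3), so MRS = 2·(y/x)^(3) = p_x/p_y.
Solve for the ratio: y/x = [(1/2)·p_x/p_y]^(1/3).
Substitute y = (y/x)·x into the budget: x* = I/(p_x + p_y·(y/x)).
Numerically y/x = 0.361218, so x* = 106/(4.6 + 48.8·0.361218) = 4.7689 and y* = 0.361218·4.7689 = 1.7226.

x* = 4.7689, y* = 1.7226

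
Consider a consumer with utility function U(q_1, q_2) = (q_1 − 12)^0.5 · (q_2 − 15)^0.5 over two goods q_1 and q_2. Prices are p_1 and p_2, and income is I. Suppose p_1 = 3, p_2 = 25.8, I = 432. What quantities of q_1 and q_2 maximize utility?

Let q_1' = q_1−12, q_2' = q_2−15. MRS = q_2'/q_1' = p_1/p_2.
After buying the subsistence bundle (12, 15), a share 0.5 of the remaining income goes to q_1: q_1* = 12 + 0.5·(I − 12p_1 − 15p_2)/p_1.
Discretionary income = 432 − 12·3 − 15·25.8 = 9; q_1* = 12 + 0.5·9/3 = 13.5; q_2* = 15 + 0.5·9/25.8 = 15.1744.

q_1* = 13.5, q_2* = 15.1744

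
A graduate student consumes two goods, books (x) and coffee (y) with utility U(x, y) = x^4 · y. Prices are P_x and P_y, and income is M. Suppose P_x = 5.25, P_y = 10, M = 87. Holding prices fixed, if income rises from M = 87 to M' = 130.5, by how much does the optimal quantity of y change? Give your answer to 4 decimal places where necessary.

Δy* = 0.87

Tangency: MRS = 4·y/x = P_x/P_y.
Rearranging, P_y·y = (1/4)·P_x·x. Substituting into the budget gives P_x·x·(1 + (1/4)) = M.
Demand: x*(P_x,P_y,M) = 0.8·M/P_x and y* = 0.2·M/P_y.
At P_x=5.25, P_y=10, M=87: y* = 0.2·87/10 = 1.74.
At M' = 130.5: y* = 2.61. Change: 2.61 − 1.74 = 0.87.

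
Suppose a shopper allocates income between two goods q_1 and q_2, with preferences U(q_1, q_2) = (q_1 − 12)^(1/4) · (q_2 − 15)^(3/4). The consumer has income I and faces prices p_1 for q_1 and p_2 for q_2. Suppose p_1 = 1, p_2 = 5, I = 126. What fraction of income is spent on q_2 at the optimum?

share on q_2 = 0.8274

After buying the subsistence bundle (12, 15), a share 0.25 of the remaining income goes to q_1: q_1* = 12 + 0.25·(I − 12p_1 − 15p_2)/p_1.
Discretionary income = 126 − 12·1 − 15·5 = 39; q_1* = 12 + 0.25·39/1 = 21.75; q_2* = 15 + 0.75·39/5 = 20.85.
Expenditure on q_2: 5·20.85 = 104.25; share = 0.8274.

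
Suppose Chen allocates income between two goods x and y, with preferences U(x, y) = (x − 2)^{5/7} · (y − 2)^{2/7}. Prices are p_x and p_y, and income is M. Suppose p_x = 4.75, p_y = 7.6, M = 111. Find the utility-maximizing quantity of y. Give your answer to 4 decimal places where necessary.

y* = 5.2444

Substituting into the budget: x* = 2 + 5/7·(M − 2·p_x − 2·p_y)/p_x, and y* = 2 + 2/7·(…)/p_y.
Discretionary income = 111 − 2·4.75 − 2·7.6 = 86.3; y* = 2 + 2/7·86.3/7.6 = 5.2444.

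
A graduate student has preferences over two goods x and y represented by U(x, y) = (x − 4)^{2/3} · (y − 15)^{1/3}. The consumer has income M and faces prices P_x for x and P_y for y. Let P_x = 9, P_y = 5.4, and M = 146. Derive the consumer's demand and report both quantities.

x* = 6.1481, y* = 16.7901

MRS = 2·(y−15)/(x−4). Tangency with P_x/P_y gives y−15 = (1/2)·(P_x/P_y)·(x−4).
Substituting into the budget: x* = 4 + 2/3·(M − 4·P_x − 15·P_y)/P_x, and y* = 15 + 1/3·(…)/P_y.
Discretionary income = 146 − 4·9 − 15·5.4 = 29; x* = 4 + 2/3·29/9 = 6.1481; y* = 15 + 1/3·29/5.4 = 16.7901.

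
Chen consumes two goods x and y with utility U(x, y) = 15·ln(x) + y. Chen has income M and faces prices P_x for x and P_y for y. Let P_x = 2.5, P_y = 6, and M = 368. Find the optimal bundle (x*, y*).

MU_x = 15/x, MU_y = 1. Tangency: 15/x = P_x/P_y.
So x*(P_x,P_y) = 15·P_y/P_x, independent of income; and y* = (M − 15·P_y)/P_y.
At the given prices: x* = 15·6/2.5 = 36, and y* = 46.3333.

x* = 36, y* = 46.3333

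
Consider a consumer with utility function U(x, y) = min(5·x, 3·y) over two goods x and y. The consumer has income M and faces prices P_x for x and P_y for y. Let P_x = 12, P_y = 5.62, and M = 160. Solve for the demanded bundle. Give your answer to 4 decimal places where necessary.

x* = 7.4883, y* = 12.4805

With perfect complements, no substitution: consume in ratio x:y = 3:5.
Budget: P_x·x + P_y·(5/3)·x = M, so (3·P_x + 5·P_y)·x = 3·M.
Demand: x*(P_x,P_y,M) = 3·M/(3·P_x + 5·P_y), y* = 5·M/(3·P_x + 5·P_y).
Here 3·12 + 5·5.62 = 64.1, giving x* = 7.4883 and y* = 12.4805.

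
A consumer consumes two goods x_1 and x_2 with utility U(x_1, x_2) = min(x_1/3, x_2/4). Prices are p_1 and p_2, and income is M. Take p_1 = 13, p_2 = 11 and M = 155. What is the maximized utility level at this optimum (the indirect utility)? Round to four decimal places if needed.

Leontief preferences: the optimum is at the kink where x_1/3 = x_2/4, i.e. x_2 = (4/3)·x_1.
Budget: p_1·x_1 + p_2·(4/3)·x_1 = M, so (3·p_1 + 4·p_2)·x_1 = 3·M.
Demand: x_1*(p_1,p_2,M) = 3·M/(3·p_1 + 4·p_2), x_2* = 4·M/(3·p_1 + 4·p_2).
Here 3·13 + 4·11 = 83, giving x_1* = 5.6024 and x_2* = 7.4699.
Utility at the optimum: U(5.6024, 7.4699) = 1.8675.

V = 1.8675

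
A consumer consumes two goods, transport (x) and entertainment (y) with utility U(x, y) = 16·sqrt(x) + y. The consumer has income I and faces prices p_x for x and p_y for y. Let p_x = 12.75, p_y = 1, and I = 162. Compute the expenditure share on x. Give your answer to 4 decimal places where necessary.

share on x = 0.031

Set MRS = p_x/p_y: 8·x^(−1/2) = p_x/p_y.
Solve: √x = 8·p_y/p_x, so x*(p_x,p_y) = (8·p_y/p_x)², and y* = (I − p_x·x*)/p_y.
Plugging in: x* = (8·1/12.75)² = 0.3937, y* = 156.9804.
Expenditure on x: 12.75·0.3937 = 5.0196; share = 0.031.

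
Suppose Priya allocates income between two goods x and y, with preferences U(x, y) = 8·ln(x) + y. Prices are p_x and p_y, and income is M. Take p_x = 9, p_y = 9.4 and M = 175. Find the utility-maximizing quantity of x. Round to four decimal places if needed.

Set MRS = p_x/p_y: (8/x)/1 = p_x/p_y.
So x*(p_x,p_y) = 8·p_y/p_x, independent of income; and y* = (M − 8·p_y)/p_y.
At the given prices: x* = 8·9.4/9 = 8.3556.

x* = 8.3556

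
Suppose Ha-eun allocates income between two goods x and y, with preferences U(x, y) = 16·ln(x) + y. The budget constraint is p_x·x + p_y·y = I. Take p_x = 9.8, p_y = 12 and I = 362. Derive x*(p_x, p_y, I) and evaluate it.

Set MRS = p_x/p_y: (16/x)/1 = p_x/p_y.
So x*(p_x,p_y) = 16·p_y/p_x, independent of income; and y* = (I − 16·p_y)/p_y.
At the given prices: x* = 16·12/9.8 = 19.5918.

x* = 19.5918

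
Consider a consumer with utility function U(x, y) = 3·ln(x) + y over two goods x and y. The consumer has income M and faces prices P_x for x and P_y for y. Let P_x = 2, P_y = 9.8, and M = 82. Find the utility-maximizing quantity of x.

MU_x = 3/x, MU_y = 1. Tangency: 3/x = P_x/P_y.
So x*(P_x,P_y) = 3·P_y/P_x, independent of income; and y* = (M − 3·P_y)/P_y.
At the given prices: x* = 3·9.8/2 = 14.7.

x* = 14.7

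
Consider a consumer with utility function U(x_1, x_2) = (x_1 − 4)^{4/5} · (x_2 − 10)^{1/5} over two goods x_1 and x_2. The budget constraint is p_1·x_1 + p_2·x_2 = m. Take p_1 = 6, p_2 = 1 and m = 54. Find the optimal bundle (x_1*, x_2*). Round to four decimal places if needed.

This is Cobb-Douglas in (x_1−4, x_2−10): tangency gives 0.8·p_2·(x_2−10) = 0.2·p_1·(x_1−4).
Substituting into the budget: x_1* = 4 + 0.8·(m − 4·p_1 − 10·p_2)/p_1, and x_2* = 10 + 0.2·(…)/p_2.
Discretionary income = 54 − 4·6 − 10·1 = 20; x_1* = 4 + 0.8·20/6 = 6.6667; x_2* = 10 + 0.2·20/1 = 14.

x_1* = 6.6667, x_2* = 14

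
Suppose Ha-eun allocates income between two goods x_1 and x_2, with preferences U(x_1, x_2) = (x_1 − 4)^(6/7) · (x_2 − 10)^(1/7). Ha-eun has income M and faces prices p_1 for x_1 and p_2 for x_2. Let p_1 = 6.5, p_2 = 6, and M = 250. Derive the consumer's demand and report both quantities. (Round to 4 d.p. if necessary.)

x_1* = 25.6264, x_2* = 13.9048

Let x_1' = x_1−4, x_2' = x_2−10. MRS = 6·x_2'/x_1' = p_1/p_2.
Substituting into the budget: x_1* = 4 + 6/7·(M − 4·p_1 − 10·p_2)/p_1, and x_2* = 10 + 1/7·(…)/p_2.
Discretionary income = 250 − 4·6.5 − 10·6 = 164; x_1* = 4 + 6/7·164/6.5 = 25.6264; x_2* = 10 + 1/7·164/6 = 13.9048.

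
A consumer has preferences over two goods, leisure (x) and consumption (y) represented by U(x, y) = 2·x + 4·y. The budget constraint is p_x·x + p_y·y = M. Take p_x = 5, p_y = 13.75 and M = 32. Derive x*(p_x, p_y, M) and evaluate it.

Perfect substitutes: compare marginal utility per dollar. 2/p_x vs 4/p_y → 0.4 vs 0.2909.
x gives more utility per dollar, so spend all income on x: x* = M/p_x, y* = 0.
Numerically: x* = 6.4, y* = 0.

x* = 6.4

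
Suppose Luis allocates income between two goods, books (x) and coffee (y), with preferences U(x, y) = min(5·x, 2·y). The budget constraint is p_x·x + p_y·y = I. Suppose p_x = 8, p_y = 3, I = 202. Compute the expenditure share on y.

With perfect complements, no substitution: consume in ratio x:y = 2:5.
Budget: p_x·x + p_y·(5/2)·x = I, so (2·p_x + 5·p_y)·x = 2·I.
Demand: x*(p_x,p_y,I) = 2·I/(2·p_x + 5·p_y), y* = 5·I/(2·p_x + 5·p_y).
Here 2·8 + 5·3 = 31, giving x* = 13.0323 and y* = 32.5806.
Expenditure on y: 3·32.5806 = 97.7419; share = 0.4839.

share on y = 0.4839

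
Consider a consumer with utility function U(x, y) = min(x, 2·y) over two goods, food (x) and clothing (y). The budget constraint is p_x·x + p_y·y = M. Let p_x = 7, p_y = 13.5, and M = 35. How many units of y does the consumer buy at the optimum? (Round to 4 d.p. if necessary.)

y* = 1.2727

Leontief preferences: the optimum is at the kink where x/2 = y/1, i.e. y = (1/2)·x.
Budget: p_x·x + p_y·(1/2)·x = M, so (2·p_x + p_y)·x = 2·M.
Demand: x*(p_x,p_y,M) = 2·M/(2·p_x + p_y), y* = M/(2·p_x + p_y).
Here 2·7 + 13.5 = 27.5, giving y* = 1.2727.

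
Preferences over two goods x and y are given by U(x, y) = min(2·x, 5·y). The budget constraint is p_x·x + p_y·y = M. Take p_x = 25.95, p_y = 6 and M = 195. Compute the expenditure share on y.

share on y = 0.0847

Leontief preferences: the optimum is at the kink where x/5 = y/2, i.e. y = (2/5)·x.
Budget: p_x·x + p_y·(2/5)·x = M, so (5·p_x + 2·p_y)·x = 5·M.
Demand: x*(p_x,p_y,M) = 5·M/(5·p_x + 2·p_y), y* = 2·M/(5·p_x + 2·p_y).
Here 5·25.95 + 2·6 = 141.75, giving x* = 6.8783 and y* = 2.7513.
Expenditure on y: 6·2.7513 = 16.5079; share = 0.0847.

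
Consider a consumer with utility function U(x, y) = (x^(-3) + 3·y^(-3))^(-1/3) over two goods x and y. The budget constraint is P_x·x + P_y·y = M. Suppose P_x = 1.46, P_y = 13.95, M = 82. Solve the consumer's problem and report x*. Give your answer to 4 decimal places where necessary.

x* = 6.8894

Numerically y/x = 0.748557, so x* = 82/(1.46 + 13.95·0.748557) = 6.8894.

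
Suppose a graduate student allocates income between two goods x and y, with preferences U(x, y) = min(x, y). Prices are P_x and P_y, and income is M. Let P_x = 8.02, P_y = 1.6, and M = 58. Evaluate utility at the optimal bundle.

With perfect complements, no substitution: consume in ratio x:y = 1:1.
Budget: P_x·x + P_y·x = M, so (P_x + P_y)·x = M.
Demand: x*(P_x,P_y,M) = M/(P_x + P_y), y* = M/(P_x + P_y).
Here 8.02 + 1.6 = 9.62, giving x* = 6.0291 and y* = 6.0291.
Utility at the optimum: U(6.0291, 6.0291) = 6.0291.

V = 6.0291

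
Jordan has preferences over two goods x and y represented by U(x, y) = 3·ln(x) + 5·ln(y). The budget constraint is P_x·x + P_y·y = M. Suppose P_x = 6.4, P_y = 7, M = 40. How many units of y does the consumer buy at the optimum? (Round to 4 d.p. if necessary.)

MU_x/MU_y = (3·y)/(5·x); tangency sets this equal to P_x/P_y.
Rearranging, P_y·y = (5/3)·P_x·x. Substituting into the budget gives P_x·x·(1 + (5/3)) = M.
Demand: x*(P_x,P_y,M) = 0.375·M/P_x and y* = 0.625·M/P_y.
At P_x=6.4, P_y=7, M=40: y* = 0.625·40/7 = 3.5714.

y* = 3.5714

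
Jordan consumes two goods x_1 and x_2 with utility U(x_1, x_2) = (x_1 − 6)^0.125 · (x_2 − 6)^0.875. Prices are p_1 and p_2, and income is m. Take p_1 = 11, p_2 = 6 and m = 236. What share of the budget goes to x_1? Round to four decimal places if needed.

share on x_1 = 0.3506

This is Cobb-Douglas in (x_1−6, x_2−6): tangency gives 0.125·p_2·(x_2−6) = 0.875·p_1·(x_1−6).
Substituting into the budget: x_1* = 6 + 0.125·(m − 6·p_1 − 6·p_2)/p_1, and x_2* = 6 + 0.875·(…)/p_2.
Discretionary income = 236 − 6·11 − 6·6 = 134; x_1* = 6 + 0.125·134/11 = 7.5227; x_2* = 6 + 0.875·134/6 = 25.5417.
Expenditure on x_1: 11·7.5227 = 82.75; share = 0.3506.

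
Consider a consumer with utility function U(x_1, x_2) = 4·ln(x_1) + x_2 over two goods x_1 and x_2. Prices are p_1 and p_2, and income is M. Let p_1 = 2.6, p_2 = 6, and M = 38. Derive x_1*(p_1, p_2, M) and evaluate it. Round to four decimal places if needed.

At the given prices: x_1* = 4·6/2.6 = 9.2308.

x_1* = 9.2308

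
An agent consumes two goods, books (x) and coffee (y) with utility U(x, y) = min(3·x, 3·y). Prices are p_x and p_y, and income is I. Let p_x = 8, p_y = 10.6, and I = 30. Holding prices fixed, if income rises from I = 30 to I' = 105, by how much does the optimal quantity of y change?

Demand: x*(p_x,p_y,I) = 3·I/(3·p_x + 3·p_y), y* = 3·I/(3·p_x + 3·p_y).
Here 3·8 + 3·10.6 = 55.8, giving y* = 1.6129.
At I' = 105: y* = 5.6452. Change: 5.6452 − 1.6129 = 4.0323.

Δy* = 4.0323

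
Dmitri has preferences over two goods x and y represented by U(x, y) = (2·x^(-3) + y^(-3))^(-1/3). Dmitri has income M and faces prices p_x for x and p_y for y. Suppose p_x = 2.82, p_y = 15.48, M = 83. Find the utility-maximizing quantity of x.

x* = 7.3294

MRS = MU_x/MU_y = 2·(y/x)^(4). Set equal to p_x/p_y.
Solve for the ratio: y/x = [(1/2)·p_x/p_y]^(0.25).
With the ratio pinned down, the budget gives x* = M/(p_x + p_y·(y/x)) and y* = (y/x)·x*.
Numerically y/x = 0.549366, so x* = 83/(2.82 + 15.48·0.549366) = 7.3294.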